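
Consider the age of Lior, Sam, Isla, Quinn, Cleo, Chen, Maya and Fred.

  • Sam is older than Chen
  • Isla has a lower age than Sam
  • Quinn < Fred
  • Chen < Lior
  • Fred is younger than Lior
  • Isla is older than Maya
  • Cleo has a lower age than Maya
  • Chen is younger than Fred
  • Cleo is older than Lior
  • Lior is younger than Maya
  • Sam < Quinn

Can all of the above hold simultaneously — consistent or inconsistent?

inconsistent

Chaining the given relations yields Lior < Cleo < Maya < Isla < Sam < Quinn < Fred, so Lior < Fred. But one relation states Fred < Lior. These cannot both hold.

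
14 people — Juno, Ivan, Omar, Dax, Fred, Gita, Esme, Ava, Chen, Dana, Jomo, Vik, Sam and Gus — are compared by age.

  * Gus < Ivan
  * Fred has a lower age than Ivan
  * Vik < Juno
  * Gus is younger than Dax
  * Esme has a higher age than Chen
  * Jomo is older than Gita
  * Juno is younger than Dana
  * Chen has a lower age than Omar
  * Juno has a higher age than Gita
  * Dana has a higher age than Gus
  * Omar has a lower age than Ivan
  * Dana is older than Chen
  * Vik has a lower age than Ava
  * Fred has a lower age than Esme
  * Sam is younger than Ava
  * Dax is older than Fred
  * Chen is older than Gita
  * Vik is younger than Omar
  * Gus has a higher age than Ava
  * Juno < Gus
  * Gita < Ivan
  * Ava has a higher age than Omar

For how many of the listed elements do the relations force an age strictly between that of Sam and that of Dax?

2

The relations place Sam below Dax. An element lies strictly between them when it is forced above Sam and also forced below Dax.
Above Sam: {Ava, Gus, Dana, Ivan}. Below Dax: {Vik, Gita, Chen, Fred, Juno, Omar, Ava, Gus}.
Intersection: {Ava, Gus} — 2.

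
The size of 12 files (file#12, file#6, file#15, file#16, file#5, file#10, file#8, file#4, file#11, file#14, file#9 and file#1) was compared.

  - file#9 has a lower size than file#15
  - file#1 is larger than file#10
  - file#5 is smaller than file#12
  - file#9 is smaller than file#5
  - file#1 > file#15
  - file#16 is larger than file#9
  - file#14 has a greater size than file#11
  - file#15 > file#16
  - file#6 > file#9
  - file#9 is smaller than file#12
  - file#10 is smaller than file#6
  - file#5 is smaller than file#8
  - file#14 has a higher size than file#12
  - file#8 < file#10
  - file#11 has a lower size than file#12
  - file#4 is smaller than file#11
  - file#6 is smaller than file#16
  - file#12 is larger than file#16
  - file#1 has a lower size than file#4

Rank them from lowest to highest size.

file#9 < file#5 < file#8 < file#10 < file#6 < file#16 < file#15 < file#1 < file#4 < file#11 < file#12 < file#14

Nothing is placed below file#9, so it is least; from there file#9 < file#5; file#5 < file#8; file#8 < file#10; file#10 < file#6; file#6 < file#16; file#16 < file#15; file#15 < file#1; file#1 < file#4; file#4 < file#11; file#11 < file#12; file#12 < file#14, each given directly.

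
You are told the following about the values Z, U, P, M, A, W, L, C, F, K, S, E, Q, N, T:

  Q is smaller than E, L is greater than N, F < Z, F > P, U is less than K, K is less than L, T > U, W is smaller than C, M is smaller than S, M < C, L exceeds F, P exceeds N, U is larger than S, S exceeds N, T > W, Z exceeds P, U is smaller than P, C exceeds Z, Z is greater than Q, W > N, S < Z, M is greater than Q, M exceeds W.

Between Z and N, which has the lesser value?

Following the relations from N: N < W < M < S < U < P < F < Z.
So N < Z; N is the smaller of the two.

N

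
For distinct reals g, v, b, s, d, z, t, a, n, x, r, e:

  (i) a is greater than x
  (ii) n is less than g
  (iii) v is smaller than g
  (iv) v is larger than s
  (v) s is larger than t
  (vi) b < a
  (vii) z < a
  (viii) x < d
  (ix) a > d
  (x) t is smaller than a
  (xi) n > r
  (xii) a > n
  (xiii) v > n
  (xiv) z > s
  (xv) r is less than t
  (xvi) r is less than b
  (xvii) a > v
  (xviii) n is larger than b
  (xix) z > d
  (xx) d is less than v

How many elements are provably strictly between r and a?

Chaining upward from r reaches: b, t, s, n, v, g, z.
Chaining downward from a reaches: x, b, t, s, d, n, v, z.
Strictly between r and a are those in both lists: b, t, s, n, v, z — 6 elements.

6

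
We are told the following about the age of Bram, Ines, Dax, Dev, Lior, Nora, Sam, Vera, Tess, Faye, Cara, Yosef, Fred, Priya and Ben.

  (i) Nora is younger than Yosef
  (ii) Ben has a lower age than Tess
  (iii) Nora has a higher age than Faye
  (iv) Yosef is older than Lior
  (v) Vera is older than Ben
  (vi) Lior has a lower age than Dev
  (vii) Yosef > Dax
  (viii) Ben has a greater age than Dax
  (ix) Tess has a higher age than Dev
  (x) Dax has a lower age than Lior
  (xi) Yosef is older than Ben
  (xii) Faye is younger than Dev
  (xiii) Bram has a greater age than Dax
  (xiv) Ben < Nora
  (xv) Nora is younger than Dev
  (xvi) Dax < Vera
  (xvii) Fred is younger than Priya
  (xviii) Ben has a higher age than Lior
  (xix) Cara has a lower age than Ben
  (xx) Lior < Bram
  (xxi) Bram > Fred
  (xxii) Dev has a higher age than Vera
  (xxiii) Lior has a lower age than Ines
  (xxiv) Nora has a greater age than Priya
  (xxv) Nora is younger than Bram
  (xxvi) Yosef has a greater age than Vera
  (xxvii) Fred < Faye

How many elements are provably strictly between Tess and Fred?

4

Chaining upward from Fred reaches: Priya, Faye, Nora, Dev, Yosef, Bram.
Chaining downward from Tess reaches: Cara, Priya, Faye, Dax, Lior, Ben, Vera, Nora, Dev.
Strictly between Fred and Tess are those in both lists: Priya, Faye, Nora, Dev — 4 elements.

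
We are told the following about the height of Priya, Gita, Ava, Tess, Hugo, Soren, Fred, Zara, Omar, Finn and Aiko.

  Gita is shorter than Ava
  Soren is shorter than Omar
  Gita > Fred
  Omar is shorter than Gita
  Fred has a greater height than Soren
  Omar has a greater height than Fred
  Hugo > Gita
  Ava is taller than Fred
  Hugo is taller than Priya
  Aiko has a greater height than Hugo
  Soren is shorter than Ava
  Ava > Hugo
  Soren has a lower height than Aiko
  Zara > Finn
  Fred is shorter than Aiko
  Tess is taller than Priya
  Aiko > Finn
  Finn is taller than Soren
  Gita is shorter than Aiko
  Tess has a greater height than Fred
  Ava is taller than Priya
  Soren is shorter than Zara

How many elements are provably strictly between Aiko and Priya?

1

Chaining upward from Priya reaches: Tess, Hugo, Ava.
Chaining downward from Aiko reaches: Soren, Fred, Omar, Finn, Gita, Hugo.
Strictly between Priya and Aiko are those in both lists: Hugo — 1 element.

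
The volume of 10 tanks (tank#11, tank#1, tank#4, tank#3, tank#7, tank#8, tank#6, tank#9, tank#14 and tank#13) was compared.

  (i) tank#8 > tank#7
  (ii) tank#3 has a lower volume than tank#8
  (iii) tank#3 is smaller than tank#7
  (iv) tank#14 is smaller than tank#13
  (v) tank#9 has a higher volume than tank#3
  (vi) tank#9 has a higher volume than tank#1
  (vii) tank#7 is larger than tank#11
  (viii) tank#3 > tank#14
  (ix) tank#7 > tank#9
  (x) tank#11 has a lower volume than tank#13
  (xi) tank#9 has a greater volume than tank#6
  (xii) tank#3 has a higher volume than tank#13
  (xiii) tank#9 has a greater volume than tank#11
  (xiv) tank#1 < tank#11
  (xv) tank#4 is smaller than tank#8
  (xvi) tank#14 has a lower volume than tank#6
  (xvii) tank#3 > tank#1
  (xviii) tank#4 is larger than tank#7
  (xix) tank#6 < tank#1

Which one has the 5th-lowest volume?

tank#13

The consecutive relations fix a unique order: tank#14 < tank#6 < tank#1 < tank#11 < tank#13 < tank#3 < tank#9 < tank#7 < tank#4 < tank#8.
The 5th smallest is tank#13.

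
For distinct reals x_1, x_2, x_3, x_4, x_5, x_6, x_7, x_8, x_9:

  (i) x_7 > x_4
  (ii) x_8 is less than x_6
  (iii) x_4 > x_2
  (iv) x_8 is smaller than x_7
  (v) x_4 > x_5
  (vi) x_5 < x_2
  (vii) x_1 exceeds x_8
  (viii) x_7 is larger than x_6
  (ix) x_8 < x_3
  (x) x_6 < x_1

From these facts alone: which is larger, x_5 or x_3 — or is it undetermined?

Following every chain through x_5: above x_5 we get x_2, x_4, x_7.
x_3 is not reached, and no chain runs the other way from x_3 to x_5.
So the given relations leave the order of x_5 and x_3 undetermined.

undetermined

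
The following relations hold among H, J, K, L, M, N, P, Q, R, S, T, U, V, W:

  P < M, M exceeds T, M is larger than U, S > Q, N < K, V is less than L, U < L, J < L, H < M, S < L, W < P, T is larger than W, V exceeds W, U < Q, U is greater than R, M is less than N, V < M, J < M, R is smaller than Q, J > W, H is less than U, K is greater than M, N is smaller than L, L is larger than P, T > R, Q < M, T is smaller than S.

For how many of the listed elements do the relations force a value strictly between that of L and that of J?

Chaining upward from J reaches: M, N, K.
Chaining downward from L reaches: W, P, R, T, H, V, U, Q, M, S, N.
Strictly between J and L are those in both lists: M, N — 2 elements.

2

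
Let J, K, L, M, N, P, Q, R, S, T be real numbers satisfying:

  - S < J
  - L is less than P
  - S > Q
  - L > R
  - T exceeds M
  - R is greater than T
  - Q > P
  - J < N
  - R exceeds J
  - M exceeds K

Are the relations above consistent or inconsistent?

We have J < R stated directly, yet also R < L < P < Q < S < J by chaining the others — so R < J. Contradiction.

inconsistent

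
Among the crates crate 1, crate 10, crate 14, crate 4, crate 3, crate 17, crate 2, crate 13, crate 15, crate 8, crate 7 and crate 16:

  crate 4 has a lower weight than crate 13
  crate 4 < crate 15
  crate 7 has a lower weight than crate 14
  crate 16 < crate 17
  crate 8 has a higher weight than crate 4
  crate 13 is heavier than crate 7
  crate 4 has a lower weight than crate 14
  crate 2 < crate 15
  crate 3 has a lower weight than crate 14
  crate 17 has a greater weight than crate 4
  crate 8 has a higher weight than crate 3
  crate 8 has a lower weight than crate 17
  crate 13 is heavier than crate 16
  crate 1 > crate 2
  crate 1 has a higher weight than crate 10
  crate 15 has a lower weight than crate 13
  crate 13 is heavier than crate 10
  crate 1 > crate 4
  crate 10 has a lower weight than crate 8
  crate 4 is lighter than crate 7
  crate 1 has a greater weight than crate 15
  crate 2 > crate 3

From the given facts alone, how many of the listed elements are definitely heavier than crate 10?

4

Directly above crate 10: crate 13, crate 1, crate 8.
One step further: crate 17 (4 so far).
No other element is forced above crate 10 by the given relations, so the count is 4.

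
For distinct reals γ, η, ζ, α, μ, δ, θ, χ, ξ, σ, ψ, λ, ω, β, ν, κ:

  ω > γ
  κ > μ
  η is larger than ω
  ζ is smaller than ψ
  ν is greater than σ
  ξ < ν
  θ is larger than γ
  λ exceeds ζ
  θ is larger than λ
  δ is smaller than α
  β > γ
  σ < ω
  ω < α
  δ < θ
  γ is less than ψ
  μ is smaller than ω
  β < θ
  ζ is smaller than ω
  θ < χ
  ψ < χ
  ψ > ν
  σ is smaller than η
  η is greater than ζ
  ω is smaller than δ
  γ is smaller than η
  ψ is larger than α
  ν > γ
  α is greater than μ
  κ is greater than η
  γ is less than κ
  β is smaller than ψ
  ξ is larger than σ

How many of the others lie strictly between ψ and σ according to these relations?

Chaining upward from σ reaches: ω, δ, α, ξ, η, κ, ν, θ, χ.
Chaining downward from ψ reaches: ζ, γ, μ, ω, δ, α, β, ξ, ν.
Strictly between σ and ψ are those in both lists: ω, δ, α, ξ, ν — 5 elements.

5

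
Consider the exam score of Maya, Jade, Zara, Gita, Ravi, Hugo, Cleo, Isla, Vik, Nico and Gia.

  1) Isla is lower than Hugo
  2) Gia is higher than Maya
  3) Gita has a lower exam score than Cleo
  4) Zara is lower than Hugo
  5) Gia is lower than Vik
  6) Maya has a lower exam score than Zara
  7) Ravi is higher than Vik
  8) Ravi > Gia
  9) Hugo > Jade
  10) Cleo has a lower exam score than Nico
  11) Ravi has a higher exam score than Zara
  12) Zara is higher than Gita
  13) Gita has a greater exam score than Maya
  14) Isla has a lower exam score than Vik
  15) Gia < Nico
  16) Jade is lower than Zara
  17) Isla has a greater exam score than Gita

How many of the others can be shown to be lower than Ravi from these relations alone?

The elements the relations force below Ravi are Maya, Gia, Gita, Jade, Zara, Isla, Vik — no chain reaches any other.
That is 7.

7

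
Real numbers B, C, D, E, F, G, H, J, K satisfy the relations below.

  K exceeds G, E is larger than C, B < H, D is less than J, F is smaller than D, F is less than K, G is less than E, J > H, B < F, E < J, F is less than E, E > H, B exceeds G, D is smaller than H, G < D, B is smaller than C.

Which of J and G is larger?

J

G < B and B < F give G < F.
Then F < D extends the chain to D.
With D < H: G < B < F < D < H.
Then H < E extends the chain to E.
With E < J: G < B < F < D < H < E < J.
So G < J; J is the larger of the two.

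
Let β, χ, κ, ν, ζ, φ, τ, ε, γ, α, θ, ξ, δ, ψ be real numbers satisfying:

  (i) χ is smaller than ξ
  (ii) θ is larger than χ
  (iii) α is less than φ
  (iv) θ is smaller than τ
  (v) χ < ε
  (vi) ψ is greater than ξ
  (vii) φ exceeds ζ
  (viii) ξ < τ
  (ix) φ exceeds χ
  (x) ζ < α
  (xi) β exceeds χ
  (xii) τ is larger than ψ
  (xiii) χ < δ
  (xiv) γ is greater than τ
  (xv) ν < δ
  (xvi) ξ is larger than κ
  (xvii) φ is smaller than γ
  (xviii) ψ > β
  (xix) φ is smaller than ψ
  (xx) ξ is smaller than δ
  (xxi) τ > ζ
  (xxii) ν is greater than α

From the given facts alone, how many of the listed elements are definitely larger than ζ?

From ζ the given relations immediately reach α, φ, τ.
From those, ψ, ν, γ — 6 in total.
From those, δ — 7 in total.
Nothing else is reachable above ζ; 7 in all.

7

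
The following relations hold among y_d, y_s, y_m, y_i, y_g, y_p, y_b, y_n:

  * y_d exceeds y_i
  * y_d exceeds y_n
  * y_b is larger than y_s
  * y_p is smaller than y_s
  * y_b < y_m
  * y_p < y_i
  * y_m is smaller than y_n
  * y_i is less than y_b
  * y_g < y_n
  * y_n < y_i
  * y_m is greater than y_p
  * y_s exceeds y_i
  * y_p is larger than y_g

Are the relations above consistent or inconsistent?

inconsistent

Chaining the given relations yields y_i < y_s < y_b < y_m < y_n, so y_i < y_n. But one relation states y_n < y_i. These cannot both hold.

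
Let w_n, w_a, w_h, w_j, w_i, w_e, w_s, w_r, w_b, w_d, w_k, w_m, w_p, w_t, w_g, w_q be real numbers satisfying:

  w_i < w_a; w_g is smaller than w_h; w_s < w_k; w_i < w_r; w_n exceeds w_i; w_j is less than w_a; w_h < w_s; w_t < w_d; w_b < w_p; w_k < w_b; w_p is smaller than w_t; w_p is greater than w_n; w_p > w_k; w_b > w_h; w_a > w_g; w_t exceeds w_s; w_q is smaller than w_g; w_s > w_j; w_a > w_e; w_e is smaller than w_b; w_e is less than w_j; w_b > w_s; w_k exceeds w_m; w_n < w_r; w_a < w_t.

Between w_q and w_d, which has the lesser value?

Link the given pairs in sequence: w_q < w_g; w_g < w_h; w_h < w_s; w_s < w_k; w_k < w_b; w_b < w_p; w_p < w_t; w_t < w_d.
Together: w_q < w_g < w_h < w_s < w_k < w_b < w_p < w_t < w_d.
So w_q < w_d; w_q is the smaller of the two.

w_q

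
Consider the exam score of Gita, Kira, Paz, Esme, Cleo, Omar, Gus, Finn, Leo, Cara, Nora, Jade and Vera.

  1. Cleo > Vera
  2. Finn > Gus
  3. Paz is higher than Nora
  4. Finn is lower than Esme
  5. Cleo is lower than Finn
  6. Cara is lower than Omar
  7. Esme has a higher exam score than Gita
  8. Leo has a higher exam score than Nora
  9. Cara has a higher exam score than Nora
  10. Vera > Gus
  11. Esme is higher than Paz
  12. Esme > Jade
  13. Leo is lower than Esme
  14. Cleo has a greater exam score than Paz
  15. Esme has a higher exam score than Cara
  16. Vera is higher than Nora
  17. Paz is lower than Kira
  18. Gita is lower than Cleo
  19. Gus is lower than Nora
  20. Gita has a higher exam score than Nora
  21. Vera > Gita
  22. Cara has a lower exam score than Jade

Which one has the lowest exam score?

Chaining upward from Gus: directly above it, Nora, Vera, Finn; then Gita, Leo, Paz, Cara, Cleo, Esme; then Kira, Jade, Omar.
That covers every other element, and nothing is given below Gus, so Gus is the lowest exam score.

Gus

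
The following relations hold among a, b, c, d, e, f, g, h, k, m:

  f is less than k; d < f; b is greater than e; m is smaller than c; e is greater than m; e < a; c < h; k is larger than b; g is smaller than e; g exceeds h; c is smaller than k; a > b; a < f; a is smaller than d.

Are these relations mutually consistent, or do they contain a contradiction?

consistent

The single ordering m < c < h < g < e < b < a < d < f < k satisfies every listed relation, so no contradiction arises.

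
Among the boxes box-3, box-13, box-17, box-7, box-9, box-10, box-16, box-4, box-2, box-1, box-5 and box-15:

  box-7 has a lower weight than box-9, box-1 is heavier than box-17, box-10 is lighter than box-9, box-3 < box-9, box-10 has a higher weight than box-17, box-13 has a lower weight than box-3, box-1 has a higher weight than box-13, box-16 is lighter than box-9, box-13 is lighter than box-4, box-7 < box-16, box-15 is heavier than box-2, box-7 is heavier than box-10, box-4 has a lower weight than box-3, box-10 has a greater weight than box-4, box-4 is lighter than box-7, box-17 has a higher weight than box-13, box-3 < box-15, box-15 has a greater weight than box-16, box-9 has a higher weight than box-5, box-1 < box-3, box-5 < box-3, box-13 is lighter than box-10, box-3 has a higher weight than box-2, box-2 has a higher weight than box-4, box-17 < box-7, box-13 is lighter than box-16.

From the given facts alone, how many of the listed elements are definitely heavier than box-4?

The elements the relations force above box-4 are box-10, box-2, box-7, box-16, box-3, box-9, box-15 — no chain reaches any other.
That is 7.

7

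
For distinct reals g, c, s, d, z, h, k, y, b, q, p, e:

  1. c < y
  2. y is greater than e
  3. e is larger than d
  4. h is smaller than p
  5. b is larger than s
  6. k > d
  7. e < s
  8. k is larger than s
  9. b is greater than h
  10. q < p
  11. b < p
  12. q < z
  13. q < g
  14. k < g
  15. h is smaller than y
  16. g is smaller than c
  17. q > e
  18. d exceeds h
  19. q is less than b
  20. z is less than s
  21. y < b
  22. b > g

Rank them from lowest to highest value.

Nothing is placed below h, so it is least; from there h < d; d < e; e < q; q < z; z < s; s < k; k < g; g < c; c < y; y < b; b < p, each given directly.

h < d < e < q < z < s < k < g < c < y < b < p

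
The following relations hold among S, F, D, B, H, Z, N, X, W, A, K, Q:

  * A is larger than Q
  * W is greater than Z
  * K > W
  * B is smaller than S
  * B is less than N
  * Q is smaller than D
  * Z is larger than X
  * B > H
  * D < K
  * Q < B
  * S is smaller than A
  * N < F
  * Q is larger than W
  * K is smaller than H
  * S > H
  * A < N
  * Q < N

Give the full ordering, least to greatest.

The consecutive links are each given: X < Z; Z < W; W < Q; Q < D; D < K; K < H; H < B; B < S; S < A; A < N; N < F.

X < Z < W < Q < D < K < H < B < S < A < N < F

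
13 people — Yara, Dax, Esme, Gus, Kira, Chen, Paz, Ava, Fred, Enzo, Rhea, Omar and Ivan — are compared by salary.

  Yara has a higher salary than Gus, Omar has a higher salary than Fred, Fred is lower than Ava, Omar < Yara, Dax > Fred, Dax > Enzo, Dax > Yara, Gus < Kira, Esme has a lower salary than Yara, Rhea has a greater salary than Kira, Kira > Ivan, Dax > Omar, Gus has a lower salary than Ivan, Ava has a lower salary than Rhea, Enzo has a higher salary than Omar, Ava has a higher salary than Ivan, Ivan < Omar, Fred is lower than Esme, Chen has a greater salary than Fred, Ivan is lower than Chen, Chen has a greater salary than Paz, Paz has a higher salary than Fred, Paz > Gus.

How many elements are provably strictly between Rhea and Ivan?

2

Chaining upward from Ivan reaches: Chen, Omar, Ava, Enzo, Yara, Kira, Dax.
Chaining downward from Rhea reaches: Gus, Fred, Ava, Kira.
Strictly between Ivan and Rhea are those in both lists: Ava, Kira — 2 elements.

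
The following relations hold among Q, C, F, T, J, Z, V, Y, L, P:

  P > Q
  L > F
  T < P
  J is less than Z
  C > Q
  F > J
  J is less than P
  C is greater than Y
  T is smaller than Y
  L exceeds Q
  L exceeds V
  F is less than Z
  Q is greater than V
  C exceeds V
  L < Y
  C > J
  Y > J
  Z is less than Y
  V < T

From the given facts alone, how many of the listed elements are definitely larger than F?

4

From F the given relations immediately reach Z, L.
From those, Y — 3 in total.
From those, C — 4 in total.
No other element is forced above F by the given relations, so the count is 4.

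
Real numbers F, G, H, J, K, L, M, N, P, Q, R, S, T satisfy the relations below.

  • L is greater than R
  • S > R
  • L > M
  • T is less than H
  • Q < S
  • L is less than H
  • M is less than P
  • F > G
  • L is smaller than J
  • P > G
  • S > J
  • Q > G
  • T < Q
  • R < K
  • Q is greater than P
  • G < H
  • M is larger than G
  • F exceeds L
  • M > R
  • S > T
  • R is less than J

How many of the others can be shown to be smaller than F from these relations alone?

From F the given relations immediately reach G, L.
From those, R, M — 4 in total.
Nothing else is reachable below F; 4 in all.

4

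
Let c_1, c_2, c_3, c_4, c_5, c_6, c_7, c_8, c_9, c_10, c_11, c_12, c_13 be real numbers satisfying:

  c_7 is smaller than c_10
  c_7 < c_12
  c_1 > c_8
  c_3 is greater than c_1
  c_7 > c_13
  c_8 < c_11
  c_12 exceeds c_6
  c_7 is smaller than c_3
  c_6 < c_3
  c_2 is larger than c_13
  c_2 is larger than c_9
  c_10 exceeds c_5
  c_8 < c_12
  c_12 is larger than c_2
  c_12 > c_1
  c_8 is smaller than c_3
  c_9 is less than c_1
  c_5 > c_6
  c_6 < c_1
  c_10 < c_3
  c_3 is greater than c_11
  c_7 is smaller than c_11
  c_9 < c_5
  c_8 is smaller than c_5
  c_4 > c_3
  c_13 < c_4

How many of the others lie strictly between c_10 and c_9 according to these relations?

1

Chaining upward from c_9 reaches: c_5, c_1, c_2, c_12, c_3, c_4.
Chaining downward from c_10 reaches: c_13, c_7, c_8, c_6, c_5.
Strictly between c_9 and c_10 are those in both lists: c_5 — 1 element.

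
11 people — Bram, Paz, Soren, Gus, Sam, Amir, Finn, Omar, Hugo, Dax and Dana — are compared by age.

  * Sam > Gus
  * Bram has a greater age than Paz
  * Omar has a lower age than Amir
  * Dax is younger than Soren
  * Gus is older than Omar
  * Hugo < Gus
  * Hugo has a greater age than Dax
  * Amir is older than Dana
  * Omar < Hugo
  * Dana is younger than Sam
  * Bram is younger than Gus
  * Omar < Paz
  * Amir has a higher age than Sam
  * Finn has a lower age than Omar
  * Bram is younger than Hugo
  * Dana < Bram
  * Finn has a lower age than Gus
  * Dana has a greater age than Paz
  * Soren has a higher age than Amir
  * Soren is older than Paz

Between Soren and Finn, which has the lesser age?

Finn

Following the relations from Finn: Finn < Omar < Paz < Dana < Bram < Hugo < Gus < Sam < Amir < Soren.
So Finn < Soren; Finn is the younger of the two.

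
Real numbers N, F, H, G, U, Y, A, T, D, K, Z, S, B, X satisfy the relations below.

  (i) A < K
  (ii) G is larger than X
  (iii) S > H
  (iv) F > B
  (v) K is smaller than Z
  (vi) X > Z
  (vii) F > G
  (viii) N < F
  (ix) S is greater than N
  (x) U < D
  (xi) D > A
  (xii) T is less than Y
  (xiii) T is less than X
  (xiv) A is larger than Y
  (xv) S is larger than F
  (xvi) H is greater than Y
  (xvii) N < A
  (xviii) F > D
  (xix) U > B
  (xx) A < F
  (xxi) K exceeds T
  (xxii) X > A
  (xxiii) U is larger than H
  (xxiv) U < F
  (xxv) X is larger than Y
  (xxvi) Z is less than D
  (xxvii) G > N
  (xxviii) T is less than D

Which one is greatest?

S

T is not greatest since T < Y; Y is not greatest since Y < A; N is not greatest since N < G; H is not greatest since H < S; B is not greatest since B < F; U is not greatest since U < D; A is not greatest since A < F; K is not greatest since K < Z; Z is not greatest since Z < D; D is not greatest since D < F; X is not greatest since X < G; G is not greatest since G < F; F is not greatest since F < S.
Only S has nothing above it, so S is the greatest.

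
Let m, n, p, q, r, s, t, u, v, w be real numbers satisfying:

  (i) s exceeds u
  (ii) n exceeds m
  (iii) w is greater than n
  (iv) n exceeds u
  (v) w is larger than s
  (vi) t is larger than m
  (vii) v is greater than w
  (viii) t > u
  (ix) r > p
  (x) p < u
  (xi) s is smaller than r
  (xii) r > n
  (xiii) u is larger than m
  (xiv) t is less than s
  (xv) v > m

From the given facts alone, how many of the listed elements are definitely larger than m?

From m the given relations immediately reach u, t, n, v.
From those, s, r, w — 7 in total.
No other element is forced above m by the given relations, so the count is 7.

7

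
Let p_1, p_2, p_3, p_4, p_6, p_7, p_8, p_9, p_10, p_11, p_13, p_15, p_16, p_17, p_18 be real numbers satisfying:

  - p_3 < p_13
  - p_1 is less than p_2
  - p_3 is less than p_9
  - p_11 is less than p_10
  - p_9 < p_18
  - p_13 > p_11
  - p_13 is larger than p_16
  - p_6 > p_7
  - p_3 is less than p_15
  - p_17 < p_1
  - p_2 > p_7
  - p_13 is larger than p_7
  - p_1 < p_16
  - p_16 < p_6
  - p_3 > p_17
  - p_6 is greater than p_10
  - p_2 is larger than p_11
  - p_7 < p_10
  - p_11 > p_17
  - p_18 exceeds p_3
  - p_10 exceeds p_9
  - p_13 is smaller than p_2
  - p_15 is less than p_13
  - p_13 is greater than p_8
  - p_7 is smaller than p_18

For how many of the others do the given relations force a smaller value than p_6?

The elements the relations force below p_6 are p_17, p_3, p_11, p_9, p_1, p_7, p_16, p_10 — no chain reaches any other.
That is 8.

8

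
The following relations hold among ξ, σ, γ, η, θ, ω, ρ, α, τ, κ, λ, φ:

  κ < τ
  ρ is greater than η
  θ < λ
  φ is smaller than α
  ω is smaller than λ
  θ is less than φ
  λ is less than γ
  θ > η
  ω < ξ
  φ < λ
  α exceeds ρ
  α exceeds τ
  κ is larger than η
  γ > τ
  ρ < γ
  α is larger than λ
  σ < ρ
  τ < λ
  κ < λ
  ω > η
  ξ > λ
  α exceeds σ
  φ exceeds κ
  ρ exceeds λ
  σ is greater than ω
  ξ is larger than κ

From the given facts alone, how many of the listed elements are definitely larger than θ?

6

From θ the given relations immediately reach φ, λ.
From those, ξ, ρ, α, γ — 6 in total.
Nothing else is reachable above θ; 6 in all.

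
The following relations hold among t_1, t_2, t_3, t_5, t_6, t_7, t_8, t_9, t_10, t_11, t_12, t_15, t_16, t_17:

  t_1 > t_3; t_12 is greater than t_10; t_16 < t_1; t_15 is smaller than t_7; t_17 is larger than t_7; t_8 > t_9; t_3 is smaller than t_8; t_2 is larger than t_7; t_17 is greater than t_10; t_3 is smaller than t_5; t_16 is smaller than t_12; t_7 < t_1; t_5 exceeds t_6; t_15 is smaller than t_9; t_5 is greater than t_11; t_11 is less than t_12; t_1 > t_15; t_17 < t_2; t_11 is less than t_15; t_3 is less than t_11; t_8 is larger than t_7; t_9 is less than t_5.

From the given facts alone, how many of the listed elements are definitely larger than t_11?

9

Directly above t_11: t_15, t_12, t_5.
One step further: t_9, t_7, t_1 (6 so far).
One step further: t_17, t_2, t_8 (9 so far).
No other element is forced above t_11 by the given relations, so the count is 9.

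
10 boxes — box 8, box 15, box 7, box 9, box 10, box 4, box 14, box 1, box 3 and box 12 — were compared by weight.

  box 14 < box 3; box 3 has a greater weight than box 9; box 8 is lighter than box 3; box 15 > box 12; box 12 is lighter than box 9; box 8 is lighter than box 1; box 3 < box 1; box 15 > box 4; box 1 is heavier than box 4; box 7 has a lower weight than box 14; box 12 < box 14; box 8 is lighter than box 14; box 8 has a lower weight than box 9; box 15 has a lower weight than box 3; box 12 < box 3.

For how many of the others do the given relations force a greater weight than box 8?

From box 8 the given relations immediately reach box 14, box 9, box 3, box 1.
No other element is forced above box 8 by the given relations, so the count is 4.

4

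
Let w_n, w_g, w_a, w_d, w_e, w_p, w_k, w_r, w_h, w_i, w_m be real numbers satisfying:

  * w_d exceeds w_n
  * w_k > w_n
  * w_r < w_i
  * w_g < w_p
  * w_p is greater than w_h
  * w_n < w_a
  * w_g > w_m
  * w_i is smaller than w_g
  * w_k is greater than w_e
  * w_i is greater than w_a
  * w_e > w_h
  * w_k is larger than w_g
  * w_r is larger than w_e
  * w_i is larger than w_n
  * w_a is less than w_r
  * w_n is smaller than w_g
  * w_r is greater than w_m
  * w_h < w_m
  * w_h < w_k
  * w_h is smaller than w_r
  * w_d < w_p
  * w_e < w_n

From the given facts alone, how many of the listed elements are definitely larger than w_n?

The elements the relations force above w_n are w_d, w_a, w_r, w_i, w_g, w_p, w_k — no chain reaches any other.
That is 7.

7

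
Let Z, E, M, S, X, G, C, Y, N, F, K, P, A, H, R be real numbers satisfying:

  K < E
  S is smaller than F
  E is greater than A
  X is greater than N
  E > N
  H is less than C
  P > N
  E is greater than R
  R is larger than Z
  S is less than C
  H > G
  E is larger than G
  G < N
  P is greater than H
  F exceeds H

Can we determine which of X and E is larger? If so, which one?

Following every chain through X: below X we get G, N.
E is not reached, and no chain runs the other way from E to X.
So the given relations leave the order of X and E undetermined.

undetermined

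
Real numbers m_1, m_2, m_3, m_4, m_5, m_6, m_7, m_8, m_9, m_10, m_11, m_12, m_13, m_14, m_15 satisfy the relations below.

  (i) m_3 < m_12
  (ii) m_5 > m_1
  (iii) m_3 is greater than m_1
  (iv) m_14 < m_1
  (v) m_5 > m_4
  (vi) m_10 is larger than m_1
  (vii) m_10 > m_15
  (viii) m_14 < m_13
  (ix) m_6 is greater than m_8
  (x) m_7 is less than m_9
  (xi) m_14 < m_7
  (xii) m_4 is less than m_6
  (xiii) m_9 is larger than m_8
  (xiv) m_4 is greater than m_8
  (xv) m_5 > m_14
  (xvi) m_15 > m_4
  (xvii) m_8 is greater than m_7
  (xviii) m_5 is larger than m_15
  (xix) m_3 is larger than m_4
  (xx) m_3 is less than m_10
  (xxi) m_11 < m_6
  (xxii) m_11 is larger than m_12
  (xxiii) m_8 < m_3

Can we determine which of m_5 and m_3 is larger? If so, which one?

undetermined

Following every chain through m_3: above m_3 we get m_12, m_11, m_6, m_10; below m_3 we get m_14, m_7, m_8, m_1, m_4.
m_5 is not reached, and no chain runs the other way from m_5 to m_3.
So the given relations leave the order of m_3 and m_5 undetermined.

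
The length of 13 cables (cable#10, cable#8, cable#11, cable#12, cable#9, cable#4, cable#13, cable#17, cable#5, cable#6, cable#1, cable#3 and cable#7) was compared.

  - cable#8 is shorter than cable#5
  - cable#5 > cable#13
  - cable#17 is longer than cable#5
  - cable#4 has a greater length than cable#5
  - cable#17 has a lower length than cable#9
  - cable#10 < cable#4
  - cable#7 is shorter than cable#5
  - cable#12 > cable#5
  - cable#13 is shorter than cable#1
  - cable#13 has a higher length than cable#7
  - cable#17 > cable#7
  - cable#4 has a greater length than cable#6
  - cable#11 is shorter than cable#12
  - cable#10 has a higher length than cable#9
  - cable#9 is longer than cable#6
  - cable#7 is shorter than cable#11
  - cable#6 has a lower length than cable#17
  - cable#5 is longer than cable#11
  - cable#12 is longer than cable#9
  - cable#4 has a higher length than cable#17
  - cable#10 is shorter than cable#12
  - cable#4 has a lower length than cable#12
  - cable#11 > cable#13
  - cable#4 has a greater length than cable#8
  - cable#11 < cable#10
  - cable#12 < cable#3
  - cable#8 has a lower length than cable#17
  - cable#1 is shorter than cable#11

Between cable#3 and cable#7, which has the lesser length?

cable#7 < cable#13 and cable#13 < cable#11 give cable#7 < cable#11.
With cable#11 < cable#5: cable#7 < cable#13 < cable#11 < cable#5.
Then cable#5 < cable#17 extends the chain to cable#17.
With cable#17 < cable#9: cable#7 < cable#13 < cable#11 < cable#5 < cable#17 < cable#9.
With cable#9 < cable#10: cable#7 < cable#13 < cable#11 < cable#5 < cable#17 < cable#9 < cable#10.
Then cable#10 < cable#4 extends the chain to cable#4.
Then cable#4 < cable#12 extends the chain to cable#12.
With cable#12 < cable#3: cable#7 < cable#13 < cable#11 < cable#5 < cable#17 < cable#9 < cable#10 < cable#4 < cable#12 < cable#3.
So cable#7 < cable#3; cable#7 is the shorter of the two.

cable#7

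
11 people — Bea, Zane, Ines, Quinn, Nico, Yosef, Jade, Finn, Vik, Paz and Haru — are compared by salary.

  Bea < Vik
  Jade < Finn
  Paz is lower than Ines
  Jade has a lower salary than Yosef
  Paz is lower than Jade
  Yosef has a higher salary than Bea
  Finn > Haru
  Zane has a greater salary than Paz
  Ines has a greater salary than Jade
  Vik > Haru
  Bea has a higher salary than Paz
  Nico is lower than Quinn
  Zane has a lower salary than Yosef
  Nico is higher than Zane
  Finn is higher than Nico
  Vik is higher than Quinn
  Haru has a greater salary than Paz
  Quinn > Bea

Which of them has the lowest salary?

Paz

Chaining upward from Paz: directly above it, Haru, Jade, Zane, Bea, Ines; then Nico, Yosef, Finn, Quinn, Vik.
That covers every other element, and nothing is given below Paz, so Paz is the lowest salary.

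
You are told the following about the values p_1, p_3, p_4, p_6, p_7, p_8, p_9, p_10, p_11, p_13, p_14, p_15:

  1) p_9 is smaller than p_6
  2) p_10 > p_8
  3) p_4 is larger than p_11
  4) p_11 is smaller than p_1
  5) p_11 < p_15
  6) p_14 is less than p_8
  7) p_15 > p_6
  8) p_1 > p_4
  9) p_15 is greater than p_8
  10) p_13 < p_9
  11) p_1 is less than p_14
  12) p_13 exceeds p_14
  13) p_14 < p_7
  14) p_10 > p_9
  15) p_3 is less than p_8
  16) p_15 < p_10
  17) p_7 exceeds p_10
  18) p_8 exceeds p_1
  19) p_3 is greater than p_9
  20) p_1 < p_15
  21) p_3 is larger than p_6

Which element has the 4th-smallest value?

p_14

Piecing the relations together gives one ordering: p_11 < p_4 < p_1 < p_14 < p_13 < p_9 < p_6 < p_3 < p_8 < p_15 < p_10 < p_7.
The 4th smallest is p_14.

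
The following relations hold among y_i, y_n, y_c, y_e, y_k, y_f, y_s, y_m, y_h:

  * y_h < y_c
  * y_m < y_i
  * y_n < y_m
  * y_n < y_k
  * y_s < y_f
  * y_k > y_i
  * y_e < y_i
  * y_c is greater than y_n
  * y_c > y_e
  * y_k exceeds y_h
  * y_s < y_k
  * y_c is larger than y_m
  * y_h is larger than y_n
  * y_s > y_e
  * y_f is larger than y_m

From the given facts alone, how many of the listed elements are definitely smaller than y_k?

6

From y_k the given relations immediately reach y_n, y_h, y_s, y_i.
From those, y_m, y_e — 6 in total.
No other element is forced below y_k by the given relations, so the count is 6.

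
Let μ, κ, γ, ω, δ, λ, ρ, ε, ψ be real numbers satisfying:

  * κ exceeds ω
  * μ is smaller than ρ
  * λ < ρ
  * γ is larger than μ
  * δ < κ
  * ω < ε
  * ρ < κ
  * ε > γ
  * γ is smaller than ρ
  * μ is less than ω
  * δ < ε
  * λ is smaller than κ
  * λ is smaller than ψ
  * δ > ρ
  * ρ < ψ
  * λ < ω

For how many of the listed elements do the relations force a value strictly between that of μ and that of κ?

Chaining upward from μ reaches: γ, ρ, δ, ω, ε, ψ.
Chaining downward from κ reaches: γ, λ, ρ, δ, ω.
Strictly between μ and κ are those in both lists: γ, ρ, δ, ω — 4 elements.

4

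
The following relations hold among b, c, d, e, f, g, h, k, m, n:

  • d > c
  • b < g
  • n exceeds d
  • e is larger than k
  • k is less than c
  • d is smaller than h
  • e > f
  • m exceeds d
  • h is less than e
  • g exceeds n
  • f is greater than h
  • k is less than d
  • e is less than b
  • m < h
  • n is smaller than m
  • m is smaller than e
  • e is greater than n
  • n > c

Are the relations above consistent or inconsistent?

The single ordering k < c < d < n < m < h < f < e < b < g satisfies every listed relation, so no contradiction arises.

consistent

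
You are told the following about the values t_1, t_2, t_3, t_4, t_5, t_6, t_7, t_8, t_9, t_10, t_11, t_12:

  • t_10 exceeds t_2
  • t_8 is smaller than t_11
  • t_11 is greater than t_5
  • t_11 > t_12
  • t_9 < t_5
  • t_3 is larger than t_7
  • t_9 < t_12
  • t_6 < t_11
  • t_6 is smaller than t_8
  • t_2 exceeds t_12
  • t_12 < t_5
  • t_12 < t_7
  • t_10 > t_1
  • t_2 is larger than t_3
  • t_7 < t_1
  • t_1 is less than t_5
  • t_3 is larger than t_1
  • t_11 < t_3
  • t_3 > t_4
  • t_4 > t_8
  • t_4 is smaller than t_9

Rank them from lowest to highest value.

t_6 < t_8 < t_4 < t_9 < t_12 < t_7 < t_1 < t_5 < t_11 < t_3 < t_2 < t_10

Each adjacent pair is fixed by a given relation: t_6 < t_8; t_8 < t_4; t_4 < t_9; t_9 < t_12; t_12 < t_7; t_7 < t_1; t_1 < t_5; t_5 < t_11; t_11 < t_3; t_3 < t_2; t_2 < t_10. Chaining them end to end gives the full order.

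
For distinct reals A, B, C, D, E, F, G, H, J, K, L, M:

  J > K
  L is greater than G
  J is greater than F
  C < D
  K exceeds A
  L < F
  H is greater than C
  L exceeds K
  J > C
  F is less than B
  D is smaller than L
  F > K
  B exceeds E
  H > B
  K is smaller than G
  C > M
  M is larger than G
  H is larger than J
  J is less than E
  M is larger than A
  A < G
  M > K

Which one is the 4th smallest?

The consecutive relations fix a unique order: A < K < G < M < C < D < L < F < J < E < B < H.
The 4th smallest is M.

M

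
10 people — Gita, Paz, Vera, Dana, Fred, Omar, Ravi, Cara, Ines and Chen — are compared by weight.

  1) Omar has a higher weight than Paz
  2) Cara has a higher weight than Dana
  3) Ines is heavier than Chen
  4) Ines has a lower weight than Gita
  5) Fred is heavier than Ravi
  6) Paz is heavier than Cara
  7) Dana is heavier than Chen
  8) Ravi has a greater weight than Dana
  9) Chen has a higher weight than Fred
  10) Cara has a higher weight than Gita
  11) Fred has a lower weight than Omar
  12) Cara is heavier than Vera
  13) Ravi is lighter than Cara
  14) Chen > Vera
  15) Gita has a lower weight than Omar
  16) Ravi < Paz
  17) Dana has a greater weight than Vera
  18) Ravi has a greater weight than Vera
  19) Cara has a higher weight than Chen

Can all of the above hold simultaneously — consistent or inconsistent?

We have Chen < Dana stated directly, yet also Dana < Ravi < Fred < Chen by chaining the others — so Dana < Chen. Contradiction.

inconsistent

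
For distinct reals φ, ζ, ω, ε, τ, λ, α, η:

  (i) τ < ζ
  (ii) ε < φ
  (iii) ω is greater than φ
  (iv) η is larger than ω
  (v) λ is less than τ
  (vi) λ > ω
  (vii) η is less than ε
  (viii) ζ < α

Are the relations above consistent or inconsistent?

Chaining the given relations yields η < ε < φ < ω, so η < ω. But one relation states ω < η. These cannot both hold.

inconsistent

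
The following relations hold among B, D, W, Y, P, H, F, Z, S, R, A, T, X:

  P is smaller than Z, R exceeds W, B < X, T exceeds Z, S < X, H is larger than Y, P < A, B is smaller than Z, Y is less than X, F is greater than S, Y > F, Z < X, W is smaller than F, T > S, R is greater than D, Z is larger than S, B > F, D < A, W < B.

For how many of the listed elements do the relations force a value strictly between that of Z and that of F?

1

Chaining upward from F reaches: Y, B, H, X, T.
Chaining downward from Z reaches: S, W, B, P.
Strictly between F and Z are those in both lists: B — 1 element.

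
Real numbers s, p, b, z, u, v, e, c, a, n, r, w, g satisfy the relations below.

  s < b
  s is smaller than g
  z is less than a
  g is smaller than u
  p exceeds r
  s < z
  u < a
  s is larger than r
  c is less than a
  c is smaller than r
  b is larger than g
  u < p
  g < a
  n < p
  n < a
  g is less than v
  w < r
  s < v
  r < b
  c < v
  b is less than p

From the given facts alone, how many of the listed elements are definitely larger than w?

9

Directly above w: r.
One step further: s, b, p (4 so far).
One step further: z, g, v (7 so far).
One step further: u, a (9 so far).
No other element is forced above w by the given relations, so the count is 9.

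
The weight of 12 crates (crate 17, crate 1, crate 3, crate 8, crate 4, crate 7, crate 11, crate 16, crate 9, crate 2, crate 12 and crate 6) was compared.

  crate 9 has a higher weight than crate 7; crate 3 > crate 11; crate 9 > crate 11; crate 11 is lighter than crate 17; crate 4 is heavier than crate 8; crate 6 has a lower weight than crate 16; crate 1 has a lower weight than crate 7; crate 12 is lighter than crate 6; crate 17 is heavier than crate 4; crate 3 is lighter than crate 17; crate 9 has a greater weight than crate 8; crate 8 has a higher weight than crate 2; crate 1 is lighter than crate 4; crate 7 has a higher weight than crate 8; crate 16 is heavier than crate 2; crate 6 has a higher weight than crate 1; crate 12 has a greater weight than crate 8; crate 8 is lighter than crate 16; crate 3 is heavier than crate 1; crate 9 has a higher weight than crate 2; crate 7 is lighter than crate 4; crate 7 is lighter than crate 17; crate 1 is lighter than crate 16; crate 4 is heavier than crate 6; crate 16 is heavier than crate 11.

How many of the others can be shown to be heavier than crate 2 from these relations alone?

Directly above crate 2: crate 8, crate 9, crate 16.
One step further: crate 12, crate 7, crate 4 (6 so far).
One step further: crate 6, crate 17 (8 so far).
Nothing else is reachable above crate 2; 8 in all.

8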